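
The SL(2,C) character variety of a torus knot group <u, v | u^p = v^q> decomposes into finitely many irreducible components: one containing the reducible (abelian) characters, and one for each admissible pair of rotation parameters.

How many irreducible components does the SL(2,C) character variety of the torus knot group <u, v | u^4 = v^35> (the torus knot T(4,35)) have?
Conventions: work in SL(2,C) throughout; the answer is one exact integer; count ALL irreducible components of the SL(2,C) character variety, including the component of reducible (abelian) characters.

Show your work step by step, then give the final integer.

52

Gamma = < u, v | u^4 = v^35 > (torus knot T(4,35)); the central element u^4 = v^35 acts as +I or -I in any irreducible SL(2,C) representation.
On an irreducible component, tr(u) is locked at 2*cos(pi*alpha/4) for some alpha in 1..3, and tr(v) at 2*cos(pi*beta/35) for some beta in 1..34.
u^4 = (-1)^alpha I and v^35 = (-1)^beta I must agree, so alpha and beta have equal parity.
Counting: 2 odd alphas x 17 odd betas + 1 even alphas x 17 even betas = 34 + 17 = 51.
components with irreducible characters: 51; plus the single component of reducible (abelian) characters: total 52.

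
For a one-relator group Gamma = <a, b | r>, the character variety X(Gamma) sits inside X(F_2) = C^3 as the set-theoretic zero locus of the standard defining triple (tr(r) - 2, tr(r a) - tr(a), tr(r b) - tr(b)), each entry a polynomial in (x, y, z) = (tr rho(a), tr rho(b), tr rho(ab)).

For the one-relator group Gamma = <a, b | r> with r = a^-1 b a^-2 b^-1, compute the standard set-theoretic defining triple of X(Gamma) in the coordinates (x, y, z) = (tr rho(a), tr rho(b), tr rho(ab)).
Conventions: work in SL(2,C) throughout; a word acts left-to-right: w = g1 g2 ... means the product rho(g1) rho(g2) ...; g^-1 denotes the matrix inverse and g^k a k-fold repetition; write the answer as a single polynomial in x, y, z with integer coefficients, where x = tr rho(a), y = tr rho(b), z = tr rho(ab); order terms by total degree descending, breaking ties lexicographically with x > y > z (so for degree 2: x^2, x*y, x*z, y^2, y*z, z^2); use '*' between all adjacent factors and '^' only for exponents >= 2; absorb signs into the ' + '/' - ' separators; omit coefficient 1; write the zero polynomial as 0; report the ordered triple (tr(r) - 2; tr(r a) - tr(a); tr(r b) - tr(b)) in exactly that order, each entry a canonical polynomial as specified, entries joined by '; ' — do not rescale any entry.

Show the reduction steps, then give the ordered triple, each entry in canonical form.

x^2*y*z - x*y^2 - x*z^2 + x - 2; x^2 - x - 2; x^3*y - x^2*z - 2*x*y - y + z

tr(a^-1) = tr(a) = x
tr(a^-2) = tr(a^-1) * tr(a) - tr(1) = x^2 - 2
so tr(b a^-1) = tr(b) * tr(a) - tr(b a) = x*y - z
so tr(b a b) = tr(b) * tr(a b) - tr(a) = y*z - x
reduce: tr(b a b a) = tr(b a) * tr(b a) - tr(1) = z^2 - 2
tr(a^-1 b a b) = tr(b a b) * tr(a) - tr(b a b a) = x*y*z - x^2 - z^2 + 2
tr(a b a^-2 b) = tr(a^-1 b a b) * tr(a) - tr(a^-1 b a b a) = x^2*y*z - x^3 - x*z^2 - y*z + 3*x
tr(b a^-2 b^-1 a) = tr(a b a^-2) * tr(b) - tr(a b a^-2 b) = -x^2*y*z + x^3 + x*y^2 + x*z^2 - 3*x
so tr(a^-1 b a^-2 b^-1) = tr(b a^-2 b^-1) * tr(a) - tr(b a^-2 b^-1 a) = x^2*y*z - x*y^2 - x*z^2 + x
tr(a^-1 b a^-1) = tr(b a^-1) * tr(a) - tr(b)   [inverse elimination on a] = x^2*y - x*z - y
tr(a^-1 b a^-2) = tr(a^-1 b a^-1) * tr(a) - tr(a^-1 b)   [inverse elimination on a] = x^3*y - x^2*z - 2*x*y + z
assemble the triple (tr(r) - 2; tr(r a) - x; tr(r b) - y)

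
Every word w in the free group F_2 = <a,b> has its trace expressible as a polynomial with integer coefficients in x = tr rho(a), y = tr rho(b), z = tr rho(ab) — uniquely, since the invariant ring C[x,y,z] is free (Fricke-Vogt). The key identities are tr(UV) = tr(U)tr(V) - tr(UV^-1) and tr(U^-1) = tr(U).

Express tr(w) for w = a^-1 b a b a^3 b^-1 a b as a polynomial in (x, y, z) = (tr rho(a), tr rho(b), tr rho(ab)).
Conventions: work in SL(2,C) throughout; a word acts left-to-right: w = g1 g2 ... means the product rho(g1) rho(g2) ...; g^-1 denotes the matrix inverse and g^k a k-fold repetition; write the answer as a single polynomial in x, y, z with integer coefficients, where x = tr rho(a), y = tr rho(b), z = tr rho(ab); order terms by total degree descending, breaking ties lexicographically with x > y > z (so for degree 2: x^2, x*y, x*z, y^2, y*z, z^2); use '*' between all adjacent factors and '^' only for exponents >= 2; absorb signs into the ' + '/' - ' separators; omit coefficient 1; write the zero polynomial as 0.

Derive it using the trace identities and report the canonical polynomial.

trace(b a b a) = trace(a b) trace(a b) - trace(1)   [split at repeated a] = z^2 - 2
trace(b a b) = trace(b) trace(a b) - trace(a) = y*z - x
trace(b a b a^2) = trace(a) trace(b a b a) - trace(b a b) = x*z^2 - y*z - x
trace(b a b a^3) = trace(a) trace(b a b a^2) - trace(b a b a) = x^2*z^2 - x*y*z - x^2 - z^2 + 2
trace(a b a^4 b) = trace(a) trace(b a b a^3) - trace(b a b a^2) = x^3*z^2 - x^2*y*z - x^3 - 2*x*z^2 + y*z + 3*x
trace(a b a) = trace(a) trace(b a) - trace(b) = x*z - y
trace(a b a^2) = trace(a) trace(a b a) - trace(a b) = x^2*z - x*y - z
trace(a^3 b a) = trace(a) trace(a b a^2) - trace(a b a) = x^3*z - x^2*y - 2*x*z + y
trace(a b a^4) = trace(a) trace(a^3 b a) - trace(a^3 b) = x^4*z - x^3*y - 3*x^2*z + 2*x*y + z
trace(b a b a^4 b) = trace(b) trace(a b a^4 b) - trace(a b a^4) = x^3*y*z^2 - x^4*z - x^2*y^2*z - 2*x*y*z^2 + 3*x^2*z + y^2*z + x*y - z
trace(b a b a b a) = trace(a b) trace(a b a b) - trace(a^-1 b^-1)   [split at repeated a] = z^3 - 3*z
trace(b a b a b) = trace(b) trace(a b a b) - trace(a b a) = y*z^2 - x*z - y
trace(a b a b a b a) = trace(a) trace(b a b a b a) - trace(b a b a b) = x*z^3 - y*z^2 - 2*x*z + y
trace(b a b a b a^3) = trace(a) trace(a b a b a b a) - trace(a b a b a b) = x^2*z^3 - x*y*z^2 - 2*x^2*z - z^3 + x*y + 3*z
trace(b a b a^4 b a) = trace(a) trace(b a b a b a^3) - trace(b a b a b a^2) = x^3*z^3 - x^2*y*z^2 - 2*x^3*z - 2*x*z^3 + x^2*y + y*z^2 + 5*x*z - y
trace(a b a^-1 b a b a^3) = trace(b a b a^4 b) trace(a) - trace(b a b a^4 b a) = x^4*y*z^2 - x^5*z - x^3*y^2*z - x^3*z^3 - x^2*y*z^2 + 5*x^3*z + x*y^2*z + 2*x*z^3 - y*z^2 - 6*x*z + y
trace(b^2) = trace(b) trace(b) - trace(1) = y^2 - 2
trace(b a^2 b) = trace(a) trace(b^2 a) - trace(b^2) = x*y*z - x^2 - y^2 + 2
trace(b a^2 b a^2) = trace(a) trace(b a^2 b a) - trace(b a^2 b) = x^2*z^2 - 2*x*y*z + y^2 - 2
trace(a b a^3 b a) = trace(a) trace(b a^2 b a^2) - trace(b a^2 b a) = x^3*z^2 - 2*x^2*y*z + x*y^2 - x*z^2 + y*z - x
trace(b a b a^3 b a b) = trace(b) trace(a b a^3 b a b) - trace(a b a^3 b a) = x^2*y*z^3 - x^3*z^2 - x*y^2*z^2 - y*z^3 + x*z^2 + 2*y*z + x
trace(b a b a b a b a) = trace(a b a b) trace(a b a b) - trace(1)   [split at repeated a] = z^4 - 4*z^2 + 2
trace(b a b a b a b) = trace(b) trace(a b a b a b) - trace(a b a b a) = y*z^3 - x*z^2 - 2*y*z + x
trace(b a b a b a b a^2) = trace(a) trace(b a b a b a b a) - trace(b a b a b a b) = x*z^4 - y*z^3 - 3*x*z^2 + 2*y*z + x
trace(b a b a^3 b a b a) = trace(a) trace(b a b a b a b a^2) - trace(b a b a b a b a) = x^2*z^4 - x*y*z^3 - 3*x^2*z^2 - z^4 + 2*x*y*z + x^2 + 4*z^2 - 2
trace(a b a^-1 b a b a^3 b) = trace(b a b a^3 b a b) trace(a) - trace(b a b a^3 b a b a) = x^3*y*z^3 - x^4*z^2 - x^2*y^2*z^2 - x^2*z^4 + 4*x^2*z^2 + z^4 - 4*z^2 + 2
trace(a^-1 b a b a^3 b^-1 a b) = trace(a b a^-1 b a b a^3) trace(b) - trace(a b a^-1 b a b a^3 b) = x^4*y^2*z^2 - x^5*y*z - x^3*y^3*z - 2*x^3*y*z^3 + x^4*z^2 + x^2*z^4 + 5*x^3*y*z + x*y^3*z + 2*x*y*z^3 - 4*x^2*z^2 - y^2*z^2 - z^4 - 6*x*y*z + y^2 + 4*z^2 - 2

x^4*y^2*z^2 - x^5*y*z - x^3*y^3*z - 2*x^3*y*z^3 + x^4*z^2 + x^2*z^4 + 5*x^3*y*z + x*y^3*z + 2*x*y*z^3 - 4*x^2*z^2 - y^2*z^2 - z^4 - 6*x*y*z + y^2 + 4*z^2 - 2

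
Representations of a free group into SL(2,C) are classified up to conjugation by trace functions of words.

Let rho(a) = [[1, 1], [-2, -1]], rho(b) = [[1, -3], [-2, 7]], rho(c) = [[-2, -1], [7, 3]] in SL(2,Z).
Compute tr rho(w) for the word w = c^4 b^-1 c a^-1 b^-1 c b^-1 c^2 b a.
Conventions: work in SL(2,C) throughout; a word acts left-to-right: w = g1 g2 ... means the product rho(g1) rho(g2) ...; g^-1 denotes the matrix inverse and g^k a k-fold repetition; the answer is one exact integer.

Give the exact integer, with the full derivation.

1433

rho(c) = [[-2, -1], [7, 3]]
... * rho(c) = [[-2, -1], [7, 3]]  ->  [[-3, -1], [7, 2]]
... * rho(c) = [[-2, -1], [7, 3]]  ->  [[-1, 0], [0, -1]]
... * rho(c) = [[-2, -1], [7, 3]]  ->  [[2, 1], [-7, -3]]
... * rho(b^-1) = [[7, 3], [2, 1]]  ->  [[16, 7], [-55, -24]]
... * rho(c) = [[-2, -1], [7, 3]]  ->  [[17, 5], [-58, -17]]
... * rho(a^-1) = [[-1, -1], [2, 1]]  ->  [[-7, -12], [24, 41]]
... * rho(b^-1) = [[7, 3], [2, 1]]  ->  [[-73, -33], [250, 113]]
... * rho(c) = [[-2, -1], [7, 3]]  ->  [[-85, -26], [291, 89]]
... * rho(b^-1) = [[7, 3], [2, 1]]  ->  [[-647, -281], [2215, 962]]
... * rho(c) = [[-2, -1], [7, 3]]  ->  [[-673, -196], [2304, 671]]
... * rho(c) = [[-2, -1], [7, 3]]  ->  [[-26, 85], [89, -291]]
... * rho(b) = [[1, -3], [-2, 7]]  ->  [[-196, 673], [671, -2304]]
... * rho(a) = [[1, 1], [-2, -1]]  ->  [[-1542, -869], [5279, 2975]]
tr = -1542 + 2975 = 1433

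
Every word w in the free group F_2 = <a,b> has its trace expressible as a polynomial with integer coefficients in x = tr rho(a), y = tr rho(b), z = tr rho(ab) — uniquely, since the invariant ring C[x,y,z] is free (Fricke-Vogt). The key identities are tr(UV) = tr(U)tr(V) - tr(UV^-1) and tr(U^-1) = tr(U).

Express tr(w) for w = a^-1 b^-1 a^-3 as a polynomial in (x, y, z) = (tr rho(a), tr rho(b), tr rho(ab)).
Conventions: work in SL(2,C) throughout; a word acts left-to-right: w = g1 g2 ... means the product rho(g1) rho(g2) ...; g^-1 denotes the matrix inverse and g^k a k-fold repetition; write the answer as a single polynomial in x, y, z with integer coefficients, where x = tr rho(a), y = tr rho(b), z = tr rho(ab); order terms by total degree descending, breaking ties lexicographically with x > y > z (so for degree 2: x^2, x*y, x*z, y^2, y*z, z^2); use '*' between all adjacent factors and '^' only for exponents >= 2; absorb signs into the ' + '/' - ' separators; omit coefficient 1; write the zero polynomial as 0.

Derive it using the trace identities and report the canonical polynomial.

trace(b^-1) = trace(b) = y
trace(b^-1 a) = trace(a) * trace(b) - trace(a b) = x*y - z
trace(a^-1 b^-1) = trace(b^-1) * trace(a) - trace(b^-1 a) = z
trace(a^-1 b^-1 a^-1) = trace(a^-1 b^-1) * trace(a) - trace(a^-1 b^-1 a) = x*z - y
trace(a^-3 b^-1) = trace(a^-1 b^-1 a^-1) * trace(a) - trace(a^-1 b^-1) = x^2*z - x*y - z
trace(a^-1 b^-1 a^-3) = trace(a^-3 b^-1) * trace(a) - trace(a^-3 b^-1 a) = x^3*z - x^2*y - 2*x*z + y

x^3*z - x^2*y - 2*x*z + y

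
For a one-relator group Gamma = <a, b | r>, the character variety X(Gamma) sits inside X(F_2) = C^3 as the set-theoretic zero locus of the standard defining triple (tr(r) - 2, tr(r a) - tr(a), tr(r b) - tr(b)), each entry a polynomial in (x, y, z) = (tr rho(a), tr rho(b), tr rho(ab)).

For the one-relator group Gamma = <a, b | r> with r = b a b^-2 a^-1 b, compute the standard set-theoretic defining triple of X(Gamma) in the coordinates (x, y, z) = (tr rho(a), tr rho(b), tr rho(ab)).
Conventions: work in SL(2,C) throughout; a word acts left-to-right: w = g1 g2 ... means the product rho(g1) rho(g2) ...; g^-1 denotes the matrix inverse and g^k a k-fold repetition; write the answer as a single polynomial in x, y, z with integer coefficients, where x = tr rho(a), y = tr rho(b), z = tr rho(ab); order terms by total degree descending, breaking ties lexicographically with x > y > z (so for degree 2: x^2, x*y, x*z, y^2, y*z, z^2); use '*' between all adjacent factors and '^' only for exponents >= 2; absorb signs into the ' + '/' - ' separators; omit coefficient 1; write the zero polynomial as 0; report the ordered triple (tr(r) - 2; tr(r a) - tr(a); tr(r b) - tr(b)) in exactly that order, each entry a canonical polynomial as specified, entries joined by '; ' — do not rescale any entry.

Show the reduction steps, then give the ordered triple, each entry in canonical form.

-x*y^3*z + x^2*y^2 + y^4 + y^2*z^2 - 4*y^2; -x*y^2*z^2 + x^2*y*z + y^3*z + y*z^3 - 4*y*z; -x*y^4*z + x^2*y^3 + y^5 + y^3*z^2 + x*y^2*z - x^2*y - 5*y^3 - y*z^2 + 4*y

apply: tr(b^2 a) = tr(b)*tr(a b) - tr(a)   [square of b] = y*z - x
apply: tr(b^2) = tr(b)*tr(b) - tr(1)   [square of b] = y^2 - 2
tr(a b^2 a) = tr(a)*tr(b^2 a) - tr(b^2)   [square of a] = x*y*z - x^2 - y^2 + 2
apply: tr(a b a b) = tr(a b)*tr(a b) - tr(1)   [split at a repeated a] = z^2 - 2
use: tr(a b a) = tr(a)*tr(b a) - tr(b)   [square of a] = x*z - y
apply: tr(a b^2 a b) = tr(b)*tr(a b a b) - tr(a b a)   [square of b] = y*z^2 - x*z - y
apply: tr(b^2 a b^-1 a) = tr(a b^2 a)*tr(b) - tr(a b^2 a b)   [inverse elimination on b] = x*y^2*z - x^2*y - y^3 - y*z^2 + x*z + 3*y
use: tr(b^-1 a^-1 b^2 a) = tr(b^2 a b^-1)*tr(a) - tr(b^2 a b^-1 a)   [inverse elimination on a] = -x*y^2*z + x^2*y + y^3 + y*z^2 - 3*y
tr(b a b^-2 a^-1 b) = tr(b^-1 a^-1 b^2 a)*tr(b) - tr(b^-1 a^-1 b^2 a b)   [inverse elimination on b] = -x*y^3*z + x^2*y^2 + y^4 + y^2*z^2 - 4*y^2 + 2
tr(a b a b^-1) = tr(a b a)*tr(b) - tr(a b a b) = x*y*z - y^2 - z^2 + 2
tr(a b a b a) = tr(a)*tr(b a b a) - tr(b a b) = x*z^2 - y*z - x
use: tr(a b a b a b) = tr(a b a b)*tr(a b) - tr(b a) = z^3 - 3*z
tr(b^-1 a b a b a) = tr(a b a b a)*tr(b) - tr(a b a b a b) = x*y*z^2 - y^2*z - z^3 - x*y + 3*z
apply: tr(b a b a b^-2 a) = tr(b^-1 a b a b a)*tr(b) - tr(b^-1 a b a b a b) = x*y^2*z^2 - y^3*z - y*z^3 - x*y^2 - x*z^2 + 4*y*z + x
tr(b a b^-2 a^-1 b a) = tr(b a b a b^-2)*tr(a) - tr(b a b a b^-2 a) = -x*y^2*z^2 + x^2*y*z + y^3*z + y*z^3 - 4*y*z + x
use: tr(b^3 a) = tr(b)*tr(b a b) - tr(b a)   [square of b] = y^2*z - x*y - z
tr(b^3) = tr(b)*tr(b^2) - tr(b)   [square of b] = y^3 - 3*y
tr(a b^3 a) = tr(a)*tr(b^3 a) - tr(b^3)   [square of a] = x*y^2*z - x^2*y - y^3 - x*z + 3*y
use: tr(a b^3 a b) = tr(b)*tr(b a b a b) - tr(b a b a)   [square of b] = y^2*z^2 - x*y*z - y^2 - z^2 + 2
use: tr(b^3 a b^-1 a) = tr(a b^3 a)*tr(b) - tr(a b^3 a b)   [inverse elimination on b] = x*y^3*z - x^2*y^2 - y^4 - y^2*z^2 + 4*y^2 + z^2 - 2
tr(a^-1 b^3 a b^-1) = tr(b^3 a b^-1)*tr(a) - tr(b^3 a b^-1 a)   [inverse elimination on a] = -x*y^3*z + x^2*y^2 + y^4 + y^2*z^2 + x*y*z - x^2 - 4*y^2 - z^2 + 2
tr(b a b^-2 a^-1 b^2) = tr(a^-1 b^3 a b^-1)*tr(b) - tr(a^-1 b^3 a)   [inverse elimination on b] = -x*y^4*z + x^2*y^3 + y^5 + y^3*z^2 + x*y^2*z - x^2*y - 5*y^3 - y*z^2 + 5*y
assemble the triple (tr(r) - 2; tr(r a) - x; tr(r b) - y)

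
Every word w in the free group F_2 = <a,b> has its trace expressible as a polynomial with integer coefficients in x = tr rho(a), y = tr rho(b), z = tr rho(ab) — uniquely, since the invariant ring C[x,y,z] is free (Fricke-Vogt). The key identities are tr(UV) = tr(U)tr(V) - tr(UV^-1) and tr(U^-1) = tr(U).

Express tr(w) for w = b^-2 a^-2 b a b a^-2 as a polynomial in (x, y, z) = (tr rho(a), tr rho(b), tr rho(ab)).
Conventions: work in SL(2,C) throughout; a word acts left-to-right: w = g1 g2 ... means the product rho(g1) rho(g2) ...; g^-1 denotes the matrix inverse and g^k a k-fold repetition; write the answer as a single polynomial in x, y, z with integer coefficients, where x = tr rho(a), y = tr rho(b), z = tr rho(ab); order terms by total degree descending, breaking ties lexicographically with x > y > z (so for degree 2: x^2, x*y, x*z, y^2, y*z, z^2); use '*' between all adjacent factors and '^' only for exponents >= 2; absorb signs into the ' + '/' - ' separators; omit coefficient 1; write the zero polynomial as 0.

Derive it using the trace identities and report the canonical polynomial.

tr(b a b) = tr(b)*tr(a b) - tr(a)   [square of b] = y*z - x
tr(a b a b) = tr(a b)*tr(a b) - tr(1)   [split at a repeated a] = z^2 - 2
tr(a b a) = tr(a)*tr(b a) - tr(b)   [square of a] = x*z - y
tr(b a b a b) = tr(b)*tr(a b a b) - tr(a b a)   [square of b] = y*z^2 - x*z - y
tr(b a b a b a) = tr(b a b a)*tr(b a) - tr(a b)   [split at a repeated b] = z^3 - 3*z
tr(a b a b a^-1 b) = tr(b a b a b)*tr(a) - tr(b a b a b a)   [inverse elimination on a] = x*y*z^2 - x^2*z - z^3 - x*y + 3*z
tr(b a b a^-1 b^-1 a) = tr(a b a b a^-1)*tr(b) - tr(a b a b a^-1 b)   [inverse elimination on b] = -x*y*z^2 + x^2*z + y^2*z + z^3 - 3*z
tr(a^-1 b a b a^-1 b^-1) = tr(b a b a^-1 b^-1)*tr(a) - tr(b a b a^-1 b^-1 a)   [inverse elimination on a] = x*y*z^2 - x^2*z - y^2*z - z^3 + x*y + 3*z
tr(b a b a^-1) = tr(b a b)*tr(a) - tr(b a b a)   [inverse elimination on a] = x*y*z - x^2 - z^2 + 2
tr(a^-1 b a b a^-1) = tr(b a b a^-1)*tr(a) - tr(b a b)   [inverse elimination on a] = x^2*y*z - x^3 - x*z^2 - y*z + 3*x
tr(b^-2 a^-1 b a b a^-1) = tr(a^-1 b a b a^-1 b^-1)*tr(b) - tr(a^-1 b a b a^-1)   [inverse elimination on b] = x*y^2*z^2 - 2*x^2*y*z - y^3*z - y*z^3 + x^3 + x*y^2 + x*z^2 + 4*y*z - 3*x
tr(b a b^-1 a) = tr(a b a)*tr(b) - tr(a b a b)   [inverse elimination on b] = x*y*z - y^2 - z^2 + 2
tr(b^-1 a^-1 b a) = tr(b a b^-1)*tr(a) - tr(b a b^-1 a)   [inverse elimination on a] = -x*y*z + x^2 + y^2 + z^2 - 2
tr(b a b a^-2 b^-2 a^-1) = tr(b^-2 a^-1 b a b a^-1)*tr(a) - tr(b^-2 a^-1 b a b)   [inverse elimination on a] = x^2*y^2*z^2 - 2*x^3*y*z - x*y^3*z - x*y*z^3 + x^4 + x^2*y^2 + x^2*z^2 + 5*x*y*z - 4*x^2 - y^2 - z^2 + 2
tr(b a^-1) = tr(b)*tr(a) - tr(b a)   [inverse elimination on a] = x*y - z
tr(a b a^-2 b^-1) = tr(a b a^-2)*tr(b) - tr(a b a^-2 b)   [inverse elimination on b] = -x^2*y*z + x^3 + x*y^2 + x*z^2 - 3*x
tr(b^-2 a^-2 b a b a^-2) = tr(b a b a^-2 b^-2 a^-1)*tr(a) - tr(b a b a^-2 b^-2)   [inverse elimination on a] = x^3*y^2*z^2 - 2*x^4*y*z - x^2*y^3*z - x^2*y*z^3 + x^5 + x^3*y^2 + x^3*z^2 + 6*x^2*y*z - 5*x^3 - 2*x*y^2 - 2*x*z^2 + 5*x

x^3*y^2*z^2 - 2*x^4*y*z - x^2*y^3*z - x^2*y*z^3 + x^5 + x^3*y^2 + x^3*z^2 + 6*x^2*y*z - 5*x^3 - 2*x*y^2 - 2*x*z^2 + 5*x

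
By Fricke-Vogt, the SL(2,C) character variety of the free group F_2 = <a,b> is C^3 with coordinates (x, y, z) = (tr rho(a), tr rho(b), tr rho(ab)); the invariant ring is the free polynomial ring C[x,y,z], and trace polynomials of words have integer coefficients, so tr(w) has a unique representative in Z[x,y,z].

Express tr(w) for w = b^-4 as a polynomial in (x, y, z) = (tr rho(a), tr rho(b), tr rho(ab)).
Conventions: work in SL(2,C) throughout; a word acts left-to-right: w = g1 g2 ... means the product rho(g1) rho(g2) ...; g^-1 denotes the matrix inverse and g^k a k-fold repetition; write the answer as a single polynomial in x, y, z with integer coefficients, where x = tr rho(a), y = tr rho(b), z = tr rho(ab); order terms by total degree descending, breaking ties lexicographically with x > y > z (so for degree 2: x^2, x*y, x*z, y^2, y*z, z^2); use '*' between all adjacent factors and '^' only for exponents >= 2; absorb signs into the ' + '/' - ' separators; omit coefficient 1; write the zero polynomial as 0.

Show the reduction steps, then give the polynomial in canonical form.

use: trace(b^-1) = trace(b) = y
trace(b^-2) = trace(b^-1)*trace(b) - trace(1) = y^2 - 2
apply: trace(b^-3) = trace(b^-2)*trace(b) - trace(b^-1) = y^3 - 3*y
trace(b^-4) = trace(b^-3)*trace(b) - trace(b^-2) = y^4 - 4*y^2 + 2

y^4 - 4*y^2 + 2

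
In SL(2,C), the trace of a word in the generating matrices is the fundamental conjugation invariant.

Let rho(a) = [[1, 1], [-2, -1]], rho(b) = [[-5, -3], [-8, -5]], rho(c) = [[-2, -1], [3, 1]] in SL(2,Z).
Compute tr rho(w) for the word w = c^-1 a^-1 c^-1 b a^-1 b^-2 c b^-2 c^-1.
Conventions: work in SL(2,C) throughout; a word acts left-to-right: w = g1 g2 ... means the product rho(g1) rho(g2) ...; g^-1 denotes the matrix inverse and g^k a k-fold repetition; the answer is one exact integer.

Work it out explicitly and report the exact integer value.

rho(c^-1) = [[1, 1], [-3, -2]]
... * rho(a^-1) = [[-1, -1], [2, 1]]  ->  [[1, 0], [-1, 1]]
... * rho(c^-1) = [[1, 1], [-3, -2]]  ->  [[1, 1], [-4, -3]]
... * rho(b) = [[-5, -3], [-8, -5]]  ->  [[-13, -8], [44, 27]]
... * rho(a^-1) = [[-1, -1], [2, 1]]  ->  [[-3, 5], [10, -17]]
... * rho(b^-1) = [[-5, 3], [8, -5]]  ->  [[55, -34], [-186, 115]]
... * rho(b^-1) = [[-5, 3], [8, -5]]  ->  [[-547, 335], [1850, -1133]]
... * rho(c) = [[-2, -1], [3, 1]]  ->  [[2099, 882], [-7099, -2983]]
... * rho(b^-1) = [[-5, 3], [8, -5]]  ->  [[-3439, 1887], [11631, -6382]]
... * rho(b^-1) = [[-5, 3], [8, -5]]  ->  [[32291, -19752], [-109211, 66803]]
... * rho(c^-1) = [[1, 1], [-3, -2]]  ->  [[91547, 71795], [-309620, -242817]]
tr = 91547 + -242817 = -151270

-151270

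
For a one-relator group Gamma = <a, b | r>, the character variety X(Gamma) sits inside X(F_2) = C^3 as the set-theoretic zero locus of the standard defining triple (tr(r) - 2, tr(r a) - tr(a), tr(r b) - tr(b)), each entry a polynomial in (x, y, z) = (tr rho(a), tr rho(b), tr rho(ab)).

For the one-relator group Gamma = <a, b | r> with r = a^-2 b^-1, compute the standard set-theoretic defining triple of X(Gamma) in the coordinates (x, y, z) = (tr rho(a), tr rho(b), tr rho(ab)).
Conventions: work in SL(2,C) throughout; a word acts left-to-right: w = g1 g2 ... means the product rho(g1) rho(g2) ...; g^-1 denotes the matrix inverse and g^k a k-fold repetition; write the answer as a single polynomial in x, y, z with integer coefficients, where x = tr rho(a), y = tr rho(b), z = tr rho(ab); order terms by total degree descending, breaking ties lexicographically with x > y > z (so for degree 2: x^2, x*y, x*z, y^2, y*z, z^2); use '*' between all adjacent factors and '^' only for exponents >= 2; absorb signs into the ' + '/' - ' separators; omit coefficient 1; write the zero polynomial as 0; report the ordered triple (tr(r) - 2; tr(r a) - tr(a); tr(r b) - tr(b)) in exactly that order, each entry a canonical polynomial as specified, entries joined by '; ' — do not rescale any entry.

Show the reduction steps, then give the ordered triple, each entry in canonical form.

tr(b^-1) = tr(b) = y
tr(b^-1 a) = tr(a) tr(b) - tr(a b)   [inverse elimination on b] = x*y - z
so tr(a^-1 b^-1) = tr(b^-1) tr(a) - tr(b^-1 a)   [inverse elimination on a] = z
tr(a^-2 b^-1) = tr(a^-1 b^-1) tr(a) - tr(a^-1 b^-1 a)   [inverse elimination on a] = x*z - y
reduce: tr(a^-2) = tr(a^-1) tr(a) - tr(1) = x^2 - 2
assemble the triple (tr(r) - 2; tr(r a) - x; tr(r b) - y)

x*z - y - 2; -x + z; x^2 - y - 2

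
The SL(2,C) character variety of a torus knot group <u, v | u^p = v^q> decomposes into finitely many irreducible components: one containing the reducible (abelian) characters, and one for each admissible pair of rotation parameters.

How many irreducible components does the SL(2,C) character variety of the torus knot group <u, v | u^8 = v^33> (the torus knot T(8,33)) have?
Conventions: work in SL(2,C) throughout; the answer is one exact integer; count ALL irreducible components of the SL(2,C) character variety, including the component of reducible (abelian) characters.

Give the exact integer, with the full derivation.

113

Gamma = < u, v | u^8 = v^33 > (torus knot T(8,33)); the central element u^8 = v^33 acts as +I or -I in any irreducible SL(2,C) representation.
This locks tr(u) to 2*cos(pi*alpha/8), alpha in 1..7, and tr(v) to 2*cos(pi*beta/33), beta in 1..32, on each component of irreducible characters.
u^8 = (-1)^alpha I and v^33 = (-1)^beta I must agree, so alpha and beta have equal parity.
count pairs: odd alpha (4 choices) x odd beta (16), plus even alpha (3) x even beta (16): 4*16 + 3*16 = 112.
components with irreducible characters: 112; plus the single component of reducible (abelian) characters: total 113.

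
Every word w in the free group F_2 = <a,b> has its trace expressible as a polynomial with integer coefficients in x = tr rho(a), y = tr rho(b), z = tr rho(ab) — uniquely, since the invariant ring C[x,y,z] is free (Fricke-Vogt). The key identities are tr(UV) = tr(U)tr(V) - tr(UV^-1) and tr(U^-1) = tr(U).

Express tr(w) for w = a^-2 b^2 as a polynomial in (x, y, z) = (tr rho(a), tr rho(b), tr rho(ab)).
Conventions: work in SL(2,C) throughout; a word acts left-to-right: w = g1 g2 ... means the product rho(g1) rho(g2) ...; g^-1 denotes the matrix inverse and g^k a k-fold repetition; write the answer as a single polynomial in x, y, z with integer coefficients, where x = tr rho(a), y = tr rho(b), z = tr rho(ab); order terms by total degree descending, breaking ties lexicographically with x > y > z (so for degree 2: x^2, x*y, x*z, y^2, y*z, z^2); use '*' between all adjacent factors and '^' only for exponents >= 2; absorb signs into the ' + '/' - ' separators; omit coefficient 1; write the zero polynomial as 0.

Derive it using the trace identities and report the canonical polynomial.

x^2*y^2 - x*y*z - x^2 - y^2 + 2

and trace(b^2) = trace(b)*trace(b) - trace(1)  (reduce the b square) = y^2 - 2
trace(b^2 a) = trace(b)*trace(a b) - trace(a)  (reduce the b square) = y*z - x
next, trace(a^-1 b^2) = trace(b^2)*trace(a) - trace(b^2 a)  (eliminate a^-1) = x*y^2 - y*z - x
trace(a^-2 b^2) = trace(a^-1 b^2)*trace(a) - trace(a^-1 b^2 a)  (eliminate a^-1) = x^2*y^2 - x*y*z - x^2 - y^2 + 2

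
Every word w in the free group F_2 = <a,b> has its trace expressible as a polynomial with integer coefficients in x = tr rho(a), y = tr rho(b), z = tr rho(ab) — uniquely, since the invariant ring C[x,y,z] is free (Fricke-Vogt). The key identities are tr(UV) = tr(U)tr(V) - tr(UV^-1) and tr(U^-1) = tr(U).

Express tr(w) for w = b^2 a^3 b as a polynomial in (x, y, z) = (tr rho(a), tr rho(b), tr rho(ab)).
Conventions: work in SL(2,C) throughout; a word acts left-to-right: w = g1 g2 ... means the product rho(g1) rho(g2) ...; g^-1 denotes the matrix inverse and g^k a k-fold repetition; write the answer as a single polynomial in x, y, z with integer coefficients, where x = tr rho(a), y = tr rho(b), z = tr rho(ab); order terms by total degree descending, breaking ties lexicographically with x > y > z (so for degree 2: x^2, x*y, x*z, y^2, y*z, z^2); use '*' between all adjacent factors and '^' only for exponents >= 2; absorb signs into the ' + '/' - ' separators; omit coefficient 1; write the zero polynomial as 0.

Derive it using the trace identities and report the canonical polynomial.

use: tr(b^2 a) = tr(b) * tr(a b) - tr(a)  (reduce the b square) = y*z - x
apply: tr(b^2) = tr(b) * tr(b) - tr(1)  (reduce the b square) = y^2 - 2
use: tr(a b^2 a) = tr(a) * tr(b^2 a) - tr(b^2)  (reduce the a square) = x*y*z - x^2 - y^2 + 2
tr(b a^3 b) = tr(a) * tr(a b^2 a) - tr(a b^2)  (reduce the a square) = x^2*y*z - x^3 - x*y^2 - y*z + 3*x
tr(a b a) = tr(a) * tr(b a) - tr(b)  (reduce the a square) = x*z - y
tr(b a^3) = tr(a) * tr(a b a) - tr(a b)  (reduce the a square) = x^2*z - x*y - z
tr(b^2 a^3 b) = tr(b) * tr(b a^3 b) - tr(b a^3)  (reduce the b square) = x^2*y^2*z - x^3*y - x*y^3 - x^2*z - y^2*z + 4*x*y + z

x^2*y^2*z - x^3*y - x*y^3 - x^2*z - y^2*z + 4*x*y + z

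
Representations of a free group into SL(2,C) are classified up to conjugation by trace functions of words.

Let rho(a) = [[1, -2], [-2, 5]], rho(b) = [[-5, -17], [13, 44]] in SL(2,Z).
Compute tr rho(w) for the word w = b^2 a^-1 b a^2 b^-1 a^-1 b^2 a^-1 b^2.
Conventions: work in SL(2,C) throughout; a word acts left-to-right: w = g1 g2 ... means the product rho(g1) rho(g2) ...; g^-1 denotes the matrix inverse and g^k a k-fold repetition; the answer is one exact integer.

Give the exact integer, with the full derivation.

-1466693311434

rho(b) = [[-5, -17], [13, 44]]
... * rho(b) = [[-5, -17], [13, 44]]  ->  [[-196, -663], [507, 1715]]
... * rho(a^-1) = [[5, 2], [2, 1]]  ->  [[-2306, -1055], [5965, 2729]]
... * rho(b) = [[-5, -17], [13, 44]]  ->  [[-2185, -7218], [5652, 18671]]
... * rho(a) = [[1, -2], [-2, 5]]  ->  [[12251, -31720], [-31690, 82051]]
... * rho(a) = [[1, -2], [-2, 5]]  ->  [[75691, -183102], [-195792, 473635]]
... * rho(b^-1) = [[44, 17], [-13, -5]]  ->  [[5710730, 2202257], [-14772103, -5696639]]
... * rho(a^-1) = [[5, 2], [2, 1]]  ->  [[32958164, 13623717], [-85253793, -35240845]]
... * rho(b) = [[-5, -17], [13, 44]]  ->  [[12317501, 39154760], [-31862020, -101282699]]
... * rho(b) = [[-5, -17], [13, 44]]  ->  [[447424375, 1513411923], [-1157364987, -3914784416]]
... * rho(a^-1) = [[5, 2], [2, 1]]  ->  [[5263945721, 2408260673], [-13616393767, -6229514390]]
... * rho(b) = [[-5, -17], [13, 44]]  ->  [[4987660144, 16476392355], [-12901718235, -42619939121]]
... * rho(b) = [[-5, -17], [13, 44]]  ->  [[189254799895, 640171041172], [-489550617398, -1655948111329]]
tr = 189254799895 + -1655948111329 = -1466693311434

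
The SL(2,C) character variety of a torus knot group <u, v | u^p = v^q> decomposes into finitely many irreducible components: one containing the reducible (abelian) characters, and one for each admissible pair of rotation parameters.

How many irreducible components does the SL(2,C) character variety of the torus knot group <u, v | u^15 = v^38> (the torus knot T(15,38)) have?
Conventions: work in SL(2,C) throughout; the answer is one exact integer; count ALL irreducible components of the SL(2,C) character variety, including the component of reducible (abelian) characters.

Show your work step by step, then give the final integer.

In the torus knot group T(15,38), u^15 = v^38 is central, so an irreducible representation sends it to +I or -I (Schur).
This locks tr(u) to 2*cos(pi*alpha/15), alpha in 1..14, and tr(v) to 2*cos(pi*beta/38), beta in 1..37, on each component of irreducible characters.
The two central values (-1)^alpha I and (-1)^beta I must be the same matrix, so alpha and beta share a parity.
Counting: 7 odd alphas x 19 odd betas + 7 even alphas x 18 even betas = 133 + 126 = 259.
components with irreducible characters: 259; plus the single component of reducible (abelian) characters: total 260.

260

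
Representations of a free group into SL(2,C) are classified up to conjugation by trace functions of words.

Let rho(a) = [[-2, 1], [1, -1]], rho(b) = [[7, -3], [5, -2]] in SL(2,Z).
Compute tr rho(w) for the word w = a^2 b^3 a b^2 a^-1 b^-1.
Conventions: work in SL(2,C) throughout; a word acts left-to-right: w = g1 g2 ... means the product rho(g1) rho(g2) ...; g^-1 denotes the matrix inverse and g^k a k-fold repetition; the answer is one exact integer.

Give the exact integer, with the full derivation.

-65293

rho(a) = [[-2, 1], [1, -1]]
... * rho(a) = [[-2, 1], [1, -1]]  ->  [[5, -3], [-3, 2]]
... * rho(b) = [[7, -3], [5, -2]]  ->  [[20, -9], [-11, 5]]
... * rho(b) = [[7, -3], [5, -2]]  ->  [[95, -42], [-52, 23]]
... * rho(b) = [[7, -3], [5, -2]]  ->  [[455, -201], [-249, 110]]
... * rho(a) = [[-2, 1], [1, -1]]  ->  [[-1111, 656], [608, -359]]
... * rho(b) = [[7, -3], [5, -2]]  ->  [[-4497, 2021], [2461, -1106]]
... * rho(b) = [[7, -3], [5, -2]]  ->  [[-21374, 9449], [11697, -5171]]
... * rho(a^-1) = [[-1, -1], [-1, -2]]  ->  [[11925, 2476], [-6526, -1355]]
... * rho(b^-1) = [[-2, 3], [-5, 7]]  ->  [[-36230, 53107], [19827, -29063]]
tr = -36230 + -29063 = -65293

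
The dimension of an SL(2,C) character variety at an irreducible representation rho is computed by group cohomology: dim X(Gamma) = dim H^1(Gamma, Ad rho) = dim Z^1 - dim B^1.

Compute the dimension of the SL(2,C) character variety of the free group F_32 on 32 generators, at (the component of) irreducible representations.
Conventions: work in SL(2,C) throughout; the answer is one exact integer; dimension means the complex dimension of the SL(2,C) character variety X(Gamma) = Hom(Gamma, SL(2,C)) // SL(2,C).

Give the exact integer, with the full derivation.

93

Gamma = F_32 has 32 generators and no relators.
So Z^1 = (sl_2)^32 in full: dim Z^1 = 96.
dim B^1 = 3: the coboundary map is injective because an irreducible image has centralizer 0 in sl_2.
dim H^1 = 96 - 3 = 93, which is dim X.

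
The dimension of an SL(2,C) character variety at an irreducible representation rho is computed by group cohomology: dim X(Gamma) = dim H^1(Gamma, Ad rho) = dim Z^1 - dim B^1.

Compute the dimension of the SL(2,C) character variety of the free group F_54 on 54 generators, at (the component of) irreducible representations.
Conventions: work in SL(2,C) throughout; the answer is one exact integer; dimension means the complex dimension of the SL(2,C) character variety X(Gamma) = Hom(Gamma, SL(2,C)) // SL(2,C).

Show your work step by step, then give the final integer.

Here Gamma is free of rank 54 — no relator constrains a cocycle.
So Z^1 = (sl_2)^54 in full: dim Z^1 = 162.
Irreducibility makes the coboundary map sl_2 -> Z^1 injective (trivial centralizer), so dim B^1 = 3.
dim H^1 = 162 - 3 = 159, which is dim X.

159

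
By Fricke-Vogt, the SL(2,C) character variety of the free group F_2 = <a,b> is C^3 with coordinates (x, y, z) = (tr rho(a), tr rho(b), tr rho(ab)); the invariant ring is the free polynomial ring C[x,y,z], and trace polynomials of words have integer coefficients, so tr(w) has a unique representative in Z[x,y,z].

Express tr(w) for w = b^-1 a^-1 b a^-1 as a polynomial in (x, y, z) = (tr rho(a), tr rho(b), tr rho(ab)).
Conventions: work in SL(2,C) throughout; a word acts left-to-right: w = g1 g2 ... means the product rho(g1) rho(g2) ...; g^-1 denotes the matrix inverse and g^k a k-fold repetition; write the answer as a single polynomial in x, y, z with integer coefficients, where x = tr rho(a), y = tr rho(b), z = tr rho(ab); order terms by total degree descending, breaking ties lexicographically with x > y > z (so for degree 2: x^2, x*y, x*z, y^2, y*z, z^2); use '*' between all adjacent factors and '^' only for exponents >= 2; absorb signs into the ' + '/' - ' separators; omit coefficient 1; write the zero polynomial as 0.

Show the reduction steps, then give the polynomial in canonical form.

x*y*z - y^2 - z^2 + 2

tr(a^-1) = tr(a) = x
tr(a b a) = tr(a) tr(b a) - tr(b) = x*z - y
tr(a b a b) = tr(b a) tr(b a) - tr(1) = z^2 - 2
tr(b^-1 a b a) = tr(a b a) tr(b) - tr(a b a b) = x*y*z - y^2 - z^2 + 2
tr(b a^-1 b^-1 a) = tr(b^-1 a b) tr(a) - tr(b^-1 a b a) = -x*y*z + x^2 + y^2 + z^2 - 2
tr(b^-1 a^-1 b a^-1) = tr(b a^-1 b^-1) tr(a) - tr(b a^-1 b^-1 a) = x*y*z - y^2 - z^2 + 2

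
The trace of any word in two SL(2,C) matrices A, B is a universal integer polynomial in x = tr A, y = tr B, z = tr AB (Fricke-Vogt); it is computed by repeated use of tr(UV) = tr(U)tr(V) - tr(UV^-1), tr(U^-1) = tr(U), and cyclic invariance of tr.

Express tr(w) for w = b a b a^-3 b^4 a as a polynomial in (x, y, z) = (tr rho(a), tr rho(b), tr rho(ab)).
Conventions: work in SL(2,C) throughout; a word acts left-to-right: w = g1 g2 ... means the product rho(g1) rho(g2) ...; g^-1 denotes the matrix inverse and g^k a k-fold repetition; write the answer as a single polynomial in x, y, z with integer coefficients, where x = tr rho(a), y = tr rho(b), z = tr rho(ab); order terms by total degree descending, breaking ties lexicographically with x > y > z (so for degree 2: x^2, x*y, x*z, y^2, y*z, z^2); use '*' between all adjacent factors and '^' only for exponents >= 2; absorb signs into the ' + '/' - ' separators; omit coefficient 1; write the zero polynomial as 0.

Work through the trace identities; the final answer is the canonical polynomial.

x^3*y^4*z^2 - x^4*y^3*z - x^2*y^3*z^3 - x^3*y^4 - 2*x^3*y^2*z^2 - 2*x*y^4*z^2 + 2*x^4*y*z + 4*x^2*y^3*z + 2*x^2*y*z^3 + y^3*z^3 + 3*x^3*y^2 + 2*x*y^4 + 5*x*y^2*z^2 - 9*x^2*y*z - 2*y^3*z - 2*y*z^3 - x^3 - 7*x*y^2 - x*z^2 + 5*y*z + 3*x

tr(a b a b) = tr(b a) tr(b a) - tr(1)  (split on b) = z^2 - 2
tr(a b a) = tr(a) tr(b a) - tr(b)  (reduce the a square) = x*z - y
tr(b a b a b) = tr(b) tr(a b a b) - tr(a b a)  (reduce the b square) = y*z^2 - x*z - y
tr(b a b a b^2) = tr(b) tr(b a b a b) - tr(b a b a)  (reduce the b square) = y^2*z^2 - x*y*z - y^2 - z^2 + 2
tr(a b a b^4) = tr(b) tr(b a b a b^2) - tr(b a b a b)  (reduce the b square) = y^3*z^2 - x*y^2*z - y^3 - 2*y*z^2 + x*z + 3*y
tr(b^4 a b a b) = tr(b) tr(a b a b^4) - tr(a b a b^3)  (reduce the b square) = y^4*z^2 - x*y^3*z - y^4 - 3*y^2*z^2 + 2*x*y*z + 4*y^2 + z^2 - 2
reduce: tr(a b a b a b) = tr(a b a b) tr(a b) - tr(b a)  (split on a) = z^3 - 3*z
reduce: tr(b a b) = tr(b) tr(a b) - tr(a)  (reduce the b square) = y*z - x
so tr(a b a b a) = tr(a) tr(b a b a) - tr(b a b)  (reduce the a square) = x*z^2 - y*z - x
tr(a b a b a b^2) = tr(b) tr(a b a b a b) - tr(a b a b a)  (reduce the b square) = y*z^3 - x*z^2 - 2*y*z + x
reduce: tr(b a b a b a b^2) = tr(b) tr(a b a b a b^2) - tr(a b a b a b)  (reduce the b square) = y^2*z^3 - x*y*z^2 - 2*y^2*z - z^3 + x*y + 3*z
tr(b^4 a b a b a) = tr(b) tr(b a b a b a b^2) - tr(b a b a b a b)  (reduce the b square) = y^3*z^3 - x*y^2*z^2 - 2*y^3*z - 2*y*z^3 + x*y^2 + x*z^2 + 5*y*z - x
tr(a^-1 b^4 a b a b) = tr(b^4 a b a b) tr(a) - tr(b^4 a b a b a)  (eliminate a^-1) = x*y^4*z^2 - x^2*y^3*z - y^3*z^3 - x*y^4 - 2*x*y^2*z^2 + 2*x^2*y*z + 2*y^3*z + 2*y*z^3 + 3*x*y^2 - 5*y*z - x
tr(b^4 a b a b a^-2) = tr(a^-1 b^4 a b a b) tr(a) - tr(a^-1 b^4 a b a b a)  (eliminate a^-1) = x^2*y^4*z^2 - x^3*y^3*z - x*y^3*z^3 - x^2*y^4 - 2*x^2*y^2*z^2 - y^4*z^2 + 2*x^3*y*z + 3*x*y^3*z + 2*x*y*z^3 + 3*x^2*y^2 + y^4 + 3*y^2*z^2 - 7*x*y*z - x^2 - 4*y^2 - z^2 + 2
reduce: tr(b a b a^-3 b^4 a) = tr(b^4 a b a b a^-2) tr(a) - tr(b^4 a b a b a^-1)  (eliminate a^-1) = x^3*y^4*z^2 - x^4*y^3*z - x^2*y^3*z^3 - x^3*y^4 - 2*x^3*y^2*z^2 - 2*x*y^4*z^2 + 2*x^4*y*z + 4*x^2*y^3*z + 2*x^2*y*z^3 + y^3*z^3 + 3*x^3*y^2 + 2*x*y^4 + 5*x*y^2*z^2 - 9*x^2*y*z - 2*y^3*z - 2*y*z^3 - x^3 - 7*x*y^2 - x*z^2 + 5*y*z + 3*x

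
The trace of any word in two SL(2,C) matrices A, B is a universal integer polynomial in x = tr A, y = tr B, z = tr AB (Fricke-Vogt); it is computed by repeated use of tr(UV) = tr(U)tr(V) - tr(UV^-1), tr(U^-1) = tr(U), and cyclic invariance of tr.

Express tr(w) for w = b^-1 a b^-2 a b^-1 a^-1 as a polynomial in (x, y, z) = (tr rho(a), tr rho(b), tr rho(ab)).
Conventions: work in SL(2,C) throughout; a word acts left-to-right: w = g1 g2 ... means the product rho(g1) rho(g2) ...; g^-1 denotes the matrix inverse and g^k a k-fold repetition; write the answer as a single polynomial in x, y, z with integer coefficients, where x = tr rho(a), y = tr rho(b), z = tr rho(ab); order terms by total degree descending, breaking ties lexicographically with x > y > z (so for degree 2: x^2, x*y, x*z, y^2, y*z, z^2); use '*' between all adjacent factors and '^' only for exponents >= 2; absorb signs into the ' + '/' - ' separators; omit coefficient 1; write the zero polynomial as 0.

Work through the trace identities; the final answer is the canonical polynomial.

and tr(a b^-1) = tr(a)*tr(b) - tr(a b) = x*y - z
tr(b^-1 a b^-1) = tr(a b^-1)*tr(b) - tr(a) = x*y^2 - y*z - x
and tr(a^2) = tr(a)*tr(a) - tr(1) = x^2 - 2
tr(a b a) = tr(a)*tr(b a) - tr(b) = x*z - y
tr(a b a^2) = tr(a)*tr(a b a) - tr(a b) = x^2*z - x*y - z
next, tr(b a b a) = tr(b a)*tr(b a) - tr(1) = z^2 - 2
tr(b a b) = tr(b)*tr(a b) - tr(a) = y*z - x
and tr(a b a^2 b) = tr(a)*tr(b a b a) - tr(b a b) = x*z^2 - y*z - x
tr(b a^2 b^-1 a) = tr(a b a^2)*tr(b) - tr(a b a^2 b) = x^2*y*z - x*y^2 - x*z^2 + x
next, tr(a b^-1 a^-1 b a) = tr(b a^2 b^-1)*tr(a) - tr(b a^2 b^-1 a) = -x^2*y*z + x^3 + x*y^2 + x*z^2 - 3*x
tr(b a b a b) = tr(b)*tr(a b a b) - tr(a b a) = y*z^2 - x*z - y
and tr(b a b a b a) = tr(a b)*tr(a b a b) - tr(a^-1 b^-1) = z^3 - 3*z
next, tr(a^-1 b a b a b) = tr(b a b a b)*tr(a) - tr(b a b a b a) = x*y*z^2 - x^2*z - z^3 - x*y + 3*z
and tr(a b^-1 a^-1 b a b) = tr(a^-1 b a b a)*tr(b) - tr(a^-1 b a b a b) = -x*y*z^2 + x^2*z + y^2*z + z^3 - 3*z
tr(a b^-1 a b^-1 a^-1 b) = tr(a b^-1 a^-1 b a)*tr(b) - tr(a b^-1 a^-1 b a b) = -x^2*y^2*z + x^3*y + x*y^3 + 2*x*y*z^2 - x^2*z - y^2*z - z^3 - 3*x*y + 3*z
next, tr(b^-1 a b^-1 a^-1 b^-1 a) = tr(a b^-1 a b^-1 a^-1)*tr(b) - tr(a b^-1 a b^-1 a^-1 b) = x^2*y^2*z - x^3*y - 2*x*y*z^2 + x^2*z + z^3 + 2*x*y - 3*z
and tr(a b^-1 a^-1 b^-1 a) = tr(a^2 b^-1 a^-1)*tr(b) - tr(a^2 b^-1 a^-1 b) = x^2*y*z - x^3 - x*z^2 - y*z + 3*x
and tr(b^-1 a b^-2 a b^-1 a^-1) = tr(b^-1 a b^-1 a^-1 b^-1 a)*tr(b) - tr(b^-1 a b^-1 a^-1 b^-1 a b) = x^2*y^3*z - x^3*y^2 - 2*x*y^2*z^2 + y*z^3 + x^3 + 2*x*y^2 + x*z^2 - 2*y*z - 3*x

x^2*y^3*z - x^3*y^2 - 2*x*y^2*z^2 + y*z^3 + x^3 + 2*x*y^2 + x*z^2 - 2*y*z - 3*x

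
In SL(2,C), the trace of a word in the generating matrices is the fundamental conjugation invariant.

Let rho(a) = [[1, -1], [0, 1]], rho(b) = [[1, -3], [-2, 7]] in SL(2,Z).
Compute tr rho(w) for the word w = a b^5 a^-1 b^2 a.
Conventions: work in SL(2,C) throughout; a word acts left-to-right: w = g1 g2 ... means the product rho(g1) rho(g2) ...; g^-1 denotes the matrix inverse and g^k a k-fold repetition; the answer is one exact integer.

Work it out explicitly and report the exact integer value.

rho(a) = [[1, -1], [0, 1]]
... * rho(b) = [[1, -3], [-2, 7]]  ->  [[3, -10], [-2, 7]]
... * rho(b) = [[1, -3], [-2, 7]]  ->  [[23, -79], [-16, 55]]
... * rho(b) = [[1, -3], [-2, 7]]  ->  [[181, -622], [-126, 433]]
... * rho(b) = [[1, -3], [-2, 7]]  ->  [[1425, -4897], [-992, 3409]]
... * rho(b) = [[1, -3], [-2, 7]]  ->  [[11219, -38554], [-7810, 26839]]
... * rho(a^-1) = [[1, 1], [0, 1]]  ->  [[11219, -27335], [-7810, 19029]]
... * rho(b) = [[1, -3], [-2, 7]]  ->  [[65889, -225002], [-45868, 156633]]
... * rho(b) = [[1, -3], [-2, 7]]  ->  [[515893, -1772681], [-359134, 1234035]]
... * rho(a) = [[1, -1], [0, 1]]  ->  [[515893, -2288574], [-359134, 1593169]]
tr = 515893 + 1593169 = 2109062

2109062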